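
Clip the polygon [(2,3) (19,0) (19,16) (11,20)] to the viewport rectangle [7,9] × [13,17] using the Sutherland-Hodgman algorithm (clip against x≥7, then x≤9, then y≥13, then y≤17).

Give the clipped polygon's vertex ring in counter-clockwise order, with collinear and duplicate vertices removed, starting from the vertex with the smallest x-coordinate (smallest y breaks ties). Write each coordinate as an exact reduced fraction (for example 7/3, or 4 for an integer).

1. After x ≥ 7: [(7,112/9) (7,36/17) (19,0) (19,16) (11,20)]
2. After x ≤ 9: [(9,146/9) (7,112/9) (7,36/17) (9,30/17)]
3. After y ≥ 13: [(9,13) (9,146/9) (124/17,13)]
4. After y ≤ 17: [(9,13) (9,146/9) (124/17,13)]
5. Canonical ring: [(124/17,13) (9,13) (9,146/9)]

Clipped polygon: [(124/17,13) (9,13) (9,146/9)]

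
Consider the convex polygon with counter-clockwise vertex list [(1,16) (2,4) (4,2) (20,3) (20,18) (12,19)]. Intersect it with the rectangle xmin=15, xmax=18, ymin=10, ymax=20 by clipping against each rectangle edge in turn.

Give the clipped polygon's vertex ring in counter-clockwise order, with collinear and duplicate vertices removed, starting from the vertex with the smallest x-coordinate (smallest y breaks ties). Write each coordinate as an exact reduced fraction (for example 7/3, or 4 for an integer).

Clipped polygon: [(15,10) (18,10) (18,73/4) (15,149/8)]

1. After x ≥ 15: [(15,43/16) (20,3) (20,18) (15,149/8)]
2. After x ≤ 18: [(15,43/16) (18,23/8) (18,73/4) (15,149/8)]
3. After y ≥ 10: [(15,10) (18,10) (18,73/4) (15,149/8)]
4. After y ≤ 20: [(15,10) (18,10) (18,73/4) (15,149/8)]
5. Canonical ring: [(15,10) (18,10) (18,73/4) (15,149/8)]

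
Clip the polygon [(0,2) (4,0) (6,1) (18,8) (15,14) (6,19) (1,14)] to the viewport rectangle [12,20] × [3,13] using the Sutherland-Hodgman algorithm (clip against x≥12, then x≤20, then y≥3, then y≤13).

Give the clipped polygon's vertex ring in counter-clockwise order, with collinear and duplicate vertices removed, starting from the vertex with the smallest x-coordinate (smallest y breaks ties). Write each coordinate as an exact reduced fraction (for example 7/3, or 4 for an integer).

Clipped polygon: [(12,9/2) (18,8) (31/2,13) (12,13)]

1. After x ≥ 12: [(12,9/2) (18,8) (15,14) (12,47/3)]
2. After x ≤ 20: [(12,9/2) (18,8) (15,14) (12,47/3)]
3. After y ≥ 3: [(12,9/2) (18,8) (15,14) (12,47/3)]
4. After y ≤ 13: [(12,13) (12,9/2) (18,8) (31/2,13)]
5. Canonical ring: [(12,9/2) (18,8) (31/2,13) (12,13)]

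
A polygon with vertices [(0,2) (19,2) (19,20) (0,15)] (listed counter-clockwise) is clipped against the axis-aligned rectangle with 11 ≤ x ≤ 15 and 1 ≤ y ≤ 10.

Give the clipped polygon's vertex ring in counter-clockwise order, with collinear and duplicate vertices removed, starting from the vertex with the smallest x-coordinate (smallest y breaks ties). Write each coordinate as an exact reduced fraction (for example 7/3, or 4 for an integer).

1. After x ≥ 11: [(11,2) (19,2) (19,20) (11,340/19)]
2. After x ≤ 15: [(11,2) (15,2) (15,360/19) (11,340/19)]
3. After y ≥ 1: [(11,2) (15,2) (15,360/19) (11,340/19)]
4. After y ≤ 10: [(11,10) (11,2) (15,2) (15,10)]
5. Canonical ring: [(11,2) (15,2) (15,10) (11,10)]

Clipped polygon: [(11,2) (15,2) (15,10) (11,10)]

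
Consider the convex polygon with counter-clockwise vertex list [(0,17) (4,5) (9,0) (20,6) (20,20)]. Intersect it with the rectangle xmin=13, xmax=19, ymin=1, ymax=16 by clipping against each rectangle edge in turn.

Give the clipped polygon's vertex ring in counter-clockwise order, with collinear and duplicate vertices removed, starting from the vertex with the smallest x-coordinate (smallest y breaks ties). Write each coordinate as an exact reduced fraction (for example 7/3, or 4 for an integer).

1. After x ≥ 13: [(13,379/20) (13,24/11) (20,6) (20,20)]
2. After x ≤ 19: [(19,397/20) (13,379/20) (13,24/11) (19,60/11)]
3. After y ≥ 1: [(19,397/20) (13,379/20) (13,24/11) (19,60/11)]
4. After y ≤ 16: [(19,16) (13,16) (13,24/11) (19,60/11)]
5. Canonical ring: [(13,24/11) (19,60/11) (19,16) (13,16)]

Clipped polygon: [(13,24/11) (19,60/11) (19,16) (13,16)]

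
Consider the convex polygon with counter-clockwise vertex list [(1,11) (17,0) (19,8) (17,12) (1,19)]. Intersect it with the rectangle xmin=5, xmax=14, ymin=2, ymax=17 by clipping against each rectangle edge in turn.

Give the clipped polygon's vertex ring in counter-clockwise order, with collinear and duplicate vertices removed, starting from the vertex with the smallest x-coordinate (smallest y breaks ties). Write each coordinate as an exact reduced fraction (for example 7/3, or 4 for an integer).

Clipped polygon: [(5,33/4) (14,33/16) (14,213/16) (39/7,17) (5,17)]

1. After x ≥ 5: [(5,33/4) (17,0) (19,8) (17,12) (5,69/4)]
2. After x ≤ 14: [(5,33/4) (14,33/16) (14,213/16) (5,69/4)]
3. After y ≥ 2: [(5,33/4) (14,33/16) (14,213/16) (5,69/4)]
4. After y ≤ 17: [(5,17) (5,33/4) (14,33/16) (14,213/16) (39/7,17)]
5. Canonical ring: [(5,33/4) (14,33/16) (14,213/16) (39/7,17) (5,17)]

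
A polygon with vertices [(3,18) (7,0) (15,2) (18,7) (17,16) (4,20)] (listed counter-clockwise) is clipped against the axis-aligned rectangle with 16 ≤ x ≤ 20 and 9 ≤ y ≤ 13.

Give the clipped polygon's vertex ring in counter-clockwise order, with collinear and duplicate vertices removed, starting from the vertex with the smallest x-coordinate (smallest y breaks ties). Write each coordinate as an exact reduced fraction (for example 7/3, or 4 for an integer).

1. After x ≥ 16: [(16,11/3) (18,7) (17,16) (16,212/13)]
2. After x ≤ 20: [(16,11/3) (18,7) (17,16) (16,212/13)]
3. After y ≥ 9: [(16,9) (160/9,9) (17,16) (16,212/13)]
4. After y ≤ 13: [(16,13) (16,9) (160/9,9) (52/3,13)]
5. Canonical ring: [(16,9) (160/9,9) (52/3,13) (16,13)]

Clipped polygon: [(16,9) (160/9,9) (52/3,13) (16,13)]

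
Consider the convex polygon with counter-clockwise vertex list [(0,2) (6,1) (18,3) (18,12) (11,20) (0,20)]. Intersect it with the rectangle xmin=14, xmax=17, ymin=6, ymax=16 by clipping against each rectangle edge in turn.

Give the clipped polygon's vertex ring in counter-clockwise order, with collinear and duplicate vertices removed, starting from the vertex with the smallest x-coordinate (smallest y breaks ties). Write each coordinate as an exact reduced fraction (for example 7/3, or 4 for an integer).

Clipped polygon: [(14,6) (17,6) (17,92/7) (29/2,16) (14,16)]

1. After x ≥ 14: [(14,7/3) (18,3) (18,12) (14,116/7)]
2. After x ≤ 17: [(14,7/3) (17,17/6) (17,92/7) (14,116/7)]
3. After y ≥ 6: [(14,6) (17,6) (17,92/7) (14,116/7)]
4. After y ≤ 16: [(14,16) (14,6) (17,6) (17,92/7) (29/2,16)]
5. Canonical ring: [(14,6) (17,6) (17,92/7) (29/2,16) (14,16)]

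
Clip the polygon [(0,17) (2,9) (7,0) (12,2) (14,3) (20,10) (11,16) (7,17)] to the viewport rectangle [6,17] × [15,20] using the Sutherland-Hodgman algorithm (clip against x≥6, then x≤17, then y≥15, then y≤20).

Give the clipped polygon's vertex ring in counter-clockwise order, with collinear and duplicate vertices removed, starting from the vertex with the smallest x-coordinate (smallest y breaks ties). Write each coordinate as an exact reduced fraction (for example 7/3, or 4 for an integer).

Clipped polygon: [(6,15) (25/2,15) (11,16) (7,17) (6,17)]

1. After x ≥ 6: [(6,17) (6,9/5) (7,0) (12,2) (14,3) (20,10) (11,16) (7,17)]
2. After x ≤ 17: [(6,17) (6,9/5) (7,0) (12,2) (14,3) (17,13/2) (17,12) (11,16) (7,17)]
3. After y ≥ 15: [(6,17) (6,15) (25/2,15) (11,16) (7,17)]
4. After y ≤ 20: [(6,17) (6,15) (25/2,15) (11,16) (7,17)]
5. Canonical ring: [(6,15) (25/2,15) (11,16) (7,17) (6,17)]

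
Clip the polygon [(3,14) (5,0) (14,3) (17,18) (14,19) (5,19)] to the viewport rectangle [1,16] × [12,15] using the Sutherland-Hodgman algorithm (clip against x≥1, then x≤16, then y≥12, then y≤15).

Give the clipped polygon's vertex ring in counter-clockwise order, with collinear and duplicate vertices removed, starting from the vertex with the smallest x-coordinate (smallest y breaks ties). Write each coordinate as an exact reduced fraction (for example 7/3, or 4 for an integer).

1. After x ≥ 1: [(3,14) (5,0) (14,3) (17,18) (14,19) (5,19)]
2. After x ≤ 16: [(3,14) (5,0) (14,3) (16,13) (16,55/3) (14,19) (5,19)]
3. After y ≥ 12: [(3,14) (23/7,12) (79/5,12) (16,13) (16,55/3) (14,19) (5,19)]
4. After y ≤ 15: [(17/5,15) (3,14) (23/7,12) (79/5,12) (16,13) (16,15)]
5. Canonical ring: [(3,14) (23/7,12) (79/5,12) (16,13) (16,15) (17/5,15)]

Clipped polygon: [(3,14) (23/7,12) (79/5,12) (16,13) (16,15) (17/5,15)]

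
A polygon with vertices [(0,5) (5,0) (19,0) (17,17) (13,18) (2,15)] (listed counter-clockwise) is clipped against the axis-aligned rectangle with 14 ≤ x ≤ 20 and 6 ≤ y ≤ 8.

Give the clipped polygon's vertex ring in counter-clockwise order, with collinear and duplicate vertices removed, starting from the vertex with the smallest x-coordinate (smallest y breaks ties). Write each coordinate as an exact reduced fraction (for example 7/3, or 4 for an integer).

1. After x ≥ 14: [(14,0) (19,0) (17,17) (14,71/4)]
2. After x ≤ 20: [(14,0) (19,0) (17,17) (14,71/4)]
3. After y ≥ 6: [(14,6) (311/17,6) (17,17) (14,71/4)]
4. After y ≤ 8: [(14,8) (14,6) (311/17,6) (307/17,8)]
5. Canonical ring: [(14,6) (311/17,6) (307/17,8) (14,8)]

Clipped polygon: [(14,6) (311/17,6) (307/17,8) (14,8)]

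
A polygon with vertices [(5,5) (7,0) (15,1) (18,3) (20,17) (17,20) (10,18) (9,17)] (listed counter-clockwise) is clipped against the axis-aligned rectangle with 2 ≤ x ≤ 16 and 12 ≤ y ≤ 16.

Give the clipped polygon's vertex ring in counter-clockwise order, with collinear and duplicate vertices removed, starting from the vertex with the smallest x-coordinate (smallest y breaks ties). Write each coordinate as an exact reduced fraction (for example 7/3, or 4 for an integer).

Clipped polygon: [(22/3,12) (16,12) (16,16) (26/3,16)]

1. After x ≥ 2: [(5,5) (7,0) (15,1) (18,3) (20,17) (17,20) (10,18) (9,17)]
2. After x ≤ 16: [(5,5) (7,0) (15,1) (16,5/3) (16,138/7) (10,18) (9,17)]
3. After y ≥ 12: [(22/3,12) (16,12) (16,138/7) (10,18) (9,17)]
4. After y ≤ 16: [(26/3,16) (22/3,12) (16,12) (16,16)]
5. Canonical ring: [(22/3,12) (16,12) (16,16) (26/3,16)]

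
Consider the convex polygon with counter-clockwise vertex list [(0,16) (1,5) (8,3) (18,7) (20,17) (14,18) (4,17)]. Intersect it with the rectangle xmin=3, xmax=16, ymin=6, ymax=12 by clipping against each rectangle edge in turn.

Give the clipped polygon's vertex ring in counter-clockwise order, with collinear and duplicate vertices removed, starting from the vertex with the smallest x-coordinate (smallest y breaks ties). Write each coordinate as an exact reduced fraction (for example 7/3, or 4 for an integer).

Clipped polygon: [(3,6) (31/2,6) (16,31/5) (16,12) (3,12)]

1. After x ≥ 3: [(3,67/4) (3,31/7) (8,3) (18,7) (20,17) (14,18) (4,17)]
2. After x ≤ 16: [(3,67/4) (3,31/7) (8,3) (16,31/5) (16,53/3) (14,18) (4,17)]
3. After y ≥ 6: [(3,67/4) (3,6) (31/2,6) (16,31/5) (16,53/3) (14,18) (4,17)]
4. After y ≤ 12: [(3,12) (3,6) (31/2,6) (16,31/5) (16,12)]
5. Canonical ring: [(3,6) (31/2,6) (16,31/5) (16,12) (3,12)]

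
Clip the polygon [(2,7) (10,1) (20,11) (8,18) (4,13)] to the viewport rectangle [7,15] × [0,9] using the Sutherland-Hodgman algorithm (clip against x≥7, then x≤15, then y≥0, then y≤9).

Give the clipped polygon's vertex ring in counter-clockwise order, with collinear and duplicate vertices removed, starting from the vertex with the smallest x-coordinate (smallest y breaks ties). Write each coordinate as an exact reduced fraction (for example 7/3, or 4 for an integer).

1. After x ≥ 7: [(7,13/4) (10,1) (20,11) (8,18) (7,67/4)]
2. After x ≤ 15: [(7,13/4) (10,1) (15,6) (15,167/12) (8,18) (7,67/4)]
3. After y ≥ 0: [(7,13/4) (10,1) (15,6) (15,167/12) (8,18) (7,67/4)]
4. After y ≤ 9: [(7,9) (7,13/4) (10,1) (15,6) (15,9)]
5. Canonical ring: [(7,13/4) (10,1) (15,6) (15,9) (7,9)]

Clipped polygon: [(7,13/4) (10,1) (15,6) (15,9) (7,9)]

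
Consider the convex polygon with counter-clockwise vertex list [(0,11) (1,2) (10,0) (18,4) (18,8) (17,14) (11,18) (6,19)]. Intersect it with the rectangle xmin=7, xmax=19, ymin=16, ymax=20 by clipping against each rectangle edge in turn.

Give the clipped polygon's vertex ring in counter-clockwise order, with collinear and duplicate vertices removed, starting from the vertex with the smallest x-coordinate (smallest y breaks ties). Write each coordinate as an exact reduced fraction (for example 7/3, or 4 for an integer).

Clipped polygon: [(7,16) (14,16) (11,18) (7,94/5)]

1. After x ≥ 7: [(7,2/3) (10,0) (18,4) (18,8) (17,14) (11,18) (7,94/5)]
2. After x ≤ 19: [(7,2/3) (10,0) (18,4) (18,8) (17,14) (11,18) (7,94/5)]
3. After y ≥ 16: [(7,16) (14,16) (11,18) (7,94/5)]
4. After y ≤ 20: [(7,16) (14,16) (11,18) (7,94/5)]
5. Canonical ring: [(7,16) (14,16) (11,18) (7,94/5)]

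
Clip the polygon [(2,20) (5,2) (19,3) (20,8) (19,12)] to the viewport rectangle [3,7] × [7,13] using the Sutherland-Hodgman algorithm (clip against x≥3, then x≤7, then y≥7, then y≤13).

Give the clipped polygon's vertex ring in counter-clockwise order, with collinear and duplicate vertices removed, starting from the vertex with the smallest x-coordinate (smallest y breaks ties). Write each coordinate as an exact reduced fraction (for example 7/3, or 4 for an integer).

1. After x ≥ 3: [(3,332/17) (3,14) (5,2) (19,3) (20,8) (19,12)]
2. After x ≤ 7: [(7,300/17) (3,332/17) (3,14) (5,2) (7,15/7)]
3. After y ≥ 7: [(7,7) (7,300/17) (3,332/17) (3,14) (25/6,7)]
4. After y ≤ 13: [(7,7) (7,13) (19/6,13) (25/6,7)]
5. Canonical ring: [(19/6,13) (25/6,7) (7,7) (7,13)]

Clipped polygon: [(19/6,13) (25/6,7) (7,7) (7,13)]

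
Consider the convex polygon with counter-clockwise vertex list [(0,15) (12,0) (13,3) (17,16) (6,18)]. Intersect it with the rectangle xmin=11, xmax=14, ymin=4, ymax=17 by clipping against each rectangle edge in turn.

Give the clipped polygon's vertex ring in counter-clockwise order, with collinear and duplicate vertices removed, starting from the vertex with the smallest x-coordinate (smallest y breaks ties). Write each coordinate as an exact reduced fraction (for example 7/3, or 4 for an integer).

1. After x ≥ 11: [(11,5/4) (12,0) (13,3) (17,16) (11,188/11)]
2. After x ≤ 14: [(11,5/4) (12,0) (13,3) (14,25/4) (14,182/11) (11,188/11)]
3. After y ≥ 4: [(11,4) (173/13,4) (14,25/4) (14,182/11) (11,188/11)]
4. After y ≤ 17: [(11,17) (11,4) (173/13,4) (14,25/4) (14,182/11) (23/2,17)]
5. Canonical ring: [(11,4) (173/13,4) (14,25/4) (14,182/11) (23/2,17) (11,17)]

Clipped polygon: [(11,4) (173/13,4) (14,25/4) (14,182/11) (23/2,17) (11,17)]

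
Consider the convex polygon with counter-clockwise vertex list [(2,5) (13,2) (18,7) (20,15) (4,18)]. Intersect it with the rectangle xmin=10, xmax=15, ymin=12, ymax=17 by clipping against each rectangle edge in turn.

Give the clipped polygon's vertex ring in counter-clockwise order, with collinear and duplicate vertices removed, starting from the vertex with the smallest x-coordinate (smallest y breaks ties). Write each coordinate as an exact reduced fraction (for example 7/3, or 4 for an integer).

1. After x ≥ 10: [(10,31/11) (13,2) (18,7) (20,15) (10,135/8)]
2. After x ≤ 15: [(10,31/11) (13,2) (15,4) (15,255/16) (10,135/8)]
3. After y ≥ 12: [(10,12) (15,12) (15,255/16) (10,135/8)]
4. After y ≤ 17: [(10,12) (15,12) (15,255/16) (10,135/8)]
5. Canonical ring: [(10,12) (15,12) (15,255/16) (10,135/8)]

Clipped polygon: [(10,12) (15,12) (15,255/16) (10,135/8)]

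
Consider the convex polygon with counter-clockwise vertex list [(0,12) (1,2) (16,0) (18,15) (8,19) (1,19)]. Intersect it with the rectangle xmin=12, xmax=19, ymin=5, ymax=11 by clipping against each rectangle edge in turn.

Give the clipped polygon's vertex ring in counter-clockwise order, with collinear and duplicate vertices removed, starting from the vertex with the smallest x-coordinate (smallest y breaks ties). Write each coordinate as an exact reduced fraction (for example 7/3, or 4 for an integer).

1. After x ≥ 12: [(12,8/15) (16,0) (18,15) (12,87/5)]
2. After x ≤ 19: [(12,8/15) (16,0) (18,15) (12,87/5)]
3. After y ≥ 5: [(12,5) (50/3,5) (18,15) (12,87/5)]
4. After y ≤ 11: [(12,11) (12,5) (50/3,5) (262/15,11)]
5. Canonical ring: [(12,5) (50/3,5) (262/15,11) (12,11)]

Clipped polygon: [(12,5) (50/3,5) (262/15,11) (12,11)]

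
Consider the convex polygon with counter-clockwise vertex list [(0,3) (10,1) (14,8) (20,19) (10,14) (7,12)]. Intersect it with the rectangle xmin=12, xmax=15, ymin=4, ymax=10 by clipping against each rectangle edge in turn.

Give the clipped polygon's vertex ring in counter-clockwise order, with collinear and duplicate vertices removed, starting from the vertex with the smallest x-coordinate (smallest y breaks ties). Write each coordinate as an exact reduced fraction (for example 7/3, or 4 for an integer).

1. After x ≥ 12: [(12,9/2) (14,8) (20,19) (12,15)]
2. After x ≤ 15: [(12,9/2) (14,8) (15,59/6) (15,33/2) (12,15)]
3. After y ≥ 4: [(12,9/2) (14,8) (15,59/6) (15,33/2) (12,15)]
4. After y ≤ 10: [(12,10) (12,9/2) (14,8) (15,59/6) (15,10)]
5. Canonical ring: [(12,9/2) (14,8) (15,59/6) (15,10) (12,10)]

Clipped polygon: [(12,9/2) (14,8) (15,59/6) (15,10) (12,10)]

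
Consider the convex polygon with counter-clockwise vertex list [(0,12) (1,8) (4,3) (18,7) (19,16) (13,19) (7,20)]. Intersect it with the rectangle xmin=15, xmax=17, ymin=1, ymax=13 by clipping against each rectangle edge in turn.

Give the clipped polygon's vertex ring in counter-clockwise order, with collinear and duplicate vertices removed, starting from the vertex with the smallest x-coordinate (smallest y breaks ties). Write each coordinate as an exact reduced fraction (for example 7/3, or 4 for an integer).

1. After x ≥ 15: [(15,43/7) (18,7) (19,16) (15,18)]
2. After x ≤ 17: [(15,43/7) (17,47/7) (17,17) (15,18)]
3. After y ≥ 1: [(15,43/7) (17,47/7) (17,17) (15,18)]
4. After y ≤ 13: [(15,13) (15,43/7) (17,47/7) (17,13)]
5. Canonical ring: [(15,43/7) (17,47/7) (17,13) (15,13)]

Clipped polygon: [(15,43/7) (17,47/7) (17,13) (15,13)]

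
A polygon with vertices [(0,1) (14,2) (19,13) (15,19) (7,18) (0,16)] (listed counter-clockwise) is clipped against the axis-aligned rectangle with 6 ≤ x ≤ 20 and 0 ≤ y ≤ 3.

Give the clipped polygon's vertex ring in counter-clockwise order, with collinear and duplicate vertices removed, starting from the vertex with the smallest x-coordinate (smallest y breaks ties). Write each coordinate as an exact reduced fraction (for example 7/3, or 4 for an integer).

Clipped polygon: [(6,10/7) (14,2) (159/11,3) (6,3)]

1. After x ≥ 6: [(6,10/7) (14,2) (19,13) (15,19) (7,18) (6,124/7)]
2. After x ≤ 20: [(6,10/7) (14,2) (19,13) (15,19) (7,18) (6,124/7)]
3. After y ≥ 0: [(6,10/7) (14,2) (19,13) (15,19) (7,18) (6,124/7)]
4. After y ≤ 3: [(6,3) (6,10/7) (14,2) (159/11,3)]
5. Canonical ring: [(6,10/7) (14,2) (159/11,3) (6,3)]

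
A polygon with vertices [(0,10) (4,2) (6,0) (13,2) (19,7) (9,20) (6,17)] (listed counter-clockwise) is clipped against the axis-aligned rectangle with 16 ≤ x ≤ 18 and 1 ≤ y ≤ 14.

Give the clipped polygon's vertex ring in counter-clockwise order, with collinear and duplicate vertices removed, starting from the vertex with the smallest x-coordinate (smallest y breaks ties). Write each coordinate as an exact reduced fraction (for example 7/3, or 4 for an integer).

Clipped polygon: [(16,9/2) (18,37/6) (18,83/10) (16,109/10)]

1. After x ≥ 16: [(16,9/2) (19,7) (16,109/10)]
2. After x ≤ 18: [(16,9/2) (18,37/6) (18,83/10) (16,109/10)]
3. After y ≥ 1: [(16,9/2) (18,37/6) (18,83/10) (16,109/10)]
4. After y ≤ 14: [(16,9/2) (18,37/6) (18,83/10) (16,109/10)]
5. Canonical ring: [(16,9/2) (18,37/6) (18,83/10) (16,109/10)]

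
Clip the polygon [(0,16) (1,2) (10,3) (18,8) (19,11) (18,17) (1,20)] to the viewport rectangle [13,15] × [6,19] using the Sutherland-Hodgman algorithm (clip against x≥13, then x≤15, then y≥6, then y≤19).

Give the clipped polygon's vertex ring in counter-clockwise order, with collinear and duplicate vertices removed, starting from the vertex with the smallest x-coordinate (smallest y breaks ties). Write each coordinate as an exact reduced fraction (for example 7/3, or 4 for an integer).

Clipped polygon: [(13,6) (74/5,6) (15,49/8) (15,298/17) (13,304/17)]

1. After x ≥ 13: [(13,39/8) (18,8) (19,11) (18,17) (13,304/17)]
2. After x ≤ 15: [(13,39/8) (15,49/8) (15,298/17) (13,304/17)]
3. After y ≥ 6: [(13,6) (74/5,6) (15,49/8) (15,298/17) (13,304/17)]
4. After y ≤ 19: [(13,6) (74/5,6) (15,49/8) (15,298/17) (13,304/17)]
5. Canonical ring: [(13,6) (74/5,6) (15,49/8) (15,298/17) (13,304/17)]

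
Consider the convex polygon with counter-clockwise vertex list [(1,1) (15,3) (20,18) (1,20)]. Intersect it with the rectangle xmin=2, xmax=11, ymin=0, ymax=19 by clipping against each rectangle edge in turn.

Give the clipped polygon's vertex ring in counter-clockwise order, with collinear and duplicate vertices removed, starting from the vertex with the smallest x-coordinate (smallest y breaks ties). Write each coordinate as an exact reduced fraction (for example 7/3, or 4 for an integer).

1. After x ≥ 2: [(2,8/7) (15,3) (20,18) (2,378/19)]
2. After x ≤ 11: [(2,8/7) (11,17/7) (11,360/19) (2,378/19)]
3. After y ≥ 0: [(2,8/7) (11,17/7) (11,360/19) (2,378/19)]
4. After y ≤ 19: [(2,19) (2,8/7) (11,17/7) (11,360/19) (21/2,19)]
5. Canonical ring: [(2,8/7) (11,17/7) (11,360/19) (21/2,19) (2,19)]

Clipped polygon: [(2,8/7) (11,17/7) (11,360/19) (21/2,19) (2,19)]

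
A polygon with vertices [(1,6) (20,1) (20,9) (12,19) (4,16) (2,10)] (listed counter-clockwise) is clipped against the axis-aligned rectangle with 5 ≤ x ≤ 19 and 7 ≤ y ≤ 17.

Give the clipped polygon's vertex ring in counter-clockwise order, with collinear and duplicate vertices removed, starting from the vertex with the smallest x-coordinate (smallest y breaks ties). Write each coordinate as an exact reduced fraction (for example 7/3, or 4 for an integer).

1. After x ≥ 5: [(5,94/19) (20,1) (20,9) (12,19) (5,131/8)]
2. After x ≤ 19: [(5,94/19) (19,24/19) (19,41/4) (12,19) (5,131/8)]
3. After y ≥ 7: [(5,7) (19,7) (19,41/4) (12,19) (5,131/8)]
4. After y ≤ 17: [(5,7) (19,7) (19,41/4) (68/5,17) (20/3,17) (5,131/8)]
5. Canonical ring: [(5,7) (19,7) (19,41/4) (68/5,17) (20/3,17) (5,131/8)]

Clipped polygon: [(5,7) (19,7) (19,41/4) (68/5,17) (20/3,17) (5,131/8)]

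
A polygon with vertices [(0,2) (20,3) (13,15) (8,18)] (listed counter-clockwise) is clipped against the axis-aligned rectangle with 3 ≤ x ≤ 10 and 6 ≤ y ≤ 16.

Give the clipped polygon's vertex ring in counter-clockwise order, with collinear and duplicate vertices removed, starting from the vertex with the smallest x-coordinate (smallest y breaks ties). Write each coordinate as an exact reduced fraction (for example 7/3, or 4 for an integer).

Clipped polygon: [(3,6) (10,6) (10,16) (7,16) (3,8)]

1. After x ≥ 3: [(3,8) (3,43/20) (20,3) (13,15) (8,18)]
2. After x ≤ 10: [(3,8) (3,43/20) (10,5/2) (10,84/5) (8,18)]
3. After y ≥ 6: [(3,8) (3,6) (10,6) (10,84/5) (8,18)]
4. After y ≤ 16: [(7,16) (3,8) (3,6) (10,6) (10,16)]
5. Canonical ring: [(3,6) (10,6) (10,16) (7,16) (3,8)]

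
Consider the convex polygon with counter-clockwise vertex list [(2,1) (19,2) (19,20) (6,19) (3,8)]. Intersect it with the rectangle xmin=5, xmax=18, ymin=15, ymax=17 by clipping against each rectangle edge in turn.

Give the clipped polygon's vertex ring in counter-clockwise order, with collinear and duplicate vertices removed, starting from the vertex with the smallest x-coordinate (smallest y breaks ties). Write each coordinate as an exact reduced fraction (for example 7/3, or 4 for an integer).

Clipped polygon: [(5,15) (18,15) (18,17) (60/11,17) (5,46/3)]

1. After x ≥ 5: [(5,20/17) (19,2) (19,20) (6,19) (5,46/3)]
2. After x ≤ 18: [(5,20/17) (18,33/17) (18,259/13) (6,19) (5,46/3)]
3. After y ≥ 15: [(5,15) (18,15) (18,259/13) (6,19) (5,46/3)]
4. After y ≤ 17: [(5,15) (18,15) (18,17) (60/11,17) (5,46/3)]
5. Canonical ring: [(5,15) (18,15) (18,17) (60/11,17) (5,46/3)]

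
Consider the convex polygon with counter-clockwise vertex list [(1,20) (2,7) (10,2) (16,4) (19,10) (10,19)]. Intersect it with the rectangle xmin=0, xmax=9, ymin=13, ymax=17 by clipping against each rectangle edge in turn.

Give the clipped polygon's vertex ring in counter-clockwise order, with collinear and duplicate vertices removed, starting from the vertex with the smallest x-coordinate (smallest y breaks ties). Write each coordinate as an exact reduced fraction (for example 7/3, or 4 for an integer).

1. After x ≥ 0: [(1,20) (2,7) (10,2) (16,4) (19,10) (10,19)]
2. After x ≤ 9: [(9,172/9) (1,20) (2,7) (9,21/8)]
3. After y ≥ 13: [(9,13) (9,172/9) (1,20) (20/13,13)]
4. After y ≤ 17: [(9,13) (9,17) (16/13,17) (20/13,13)]
5. Canonical ring: [(16/13,17) (20/13,13) (9,13) (9,17)]

Clipped polygon: [(16/13,17) (20/13,13) (9,13) (9,17)]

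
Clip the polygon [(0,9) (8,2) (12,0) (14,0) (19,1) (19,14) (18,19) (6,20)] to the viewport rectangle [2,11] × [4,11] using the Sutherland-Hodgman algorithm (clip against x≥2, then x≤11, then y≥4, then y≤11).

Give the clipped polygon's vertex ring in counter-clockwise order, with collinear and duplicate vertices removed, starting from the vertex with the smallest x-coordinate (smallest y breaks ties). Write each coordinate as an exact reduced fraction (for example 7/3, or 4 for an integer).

Clipped polygon: [(2,29/4) (40/7,4) (11,4) (11,11) (2,11)]

1. After x ≥ 2: [(2,38/3) (2,29/4) (8,2) (12,0) (14,0) (19,1) (19,14) (18,19) (6,20)]
2. After x ≤ 11: [(2,38/3) (2,29/4) (8,2) (11,1/2) (11,235/12) (6,20)]
3. After y ≥ 4: [(2,38/3) (2,29/4) (40/7,4) (11,4) (11,235/12) (6,20)]
4. After y ≤ 11: [(2,11) (2,29/4) (40/7,4) (11,4) (11,11)]
5. Canonical ring: [(2,29/4) (40/7,4) (11,4) (11,11) (2,11)]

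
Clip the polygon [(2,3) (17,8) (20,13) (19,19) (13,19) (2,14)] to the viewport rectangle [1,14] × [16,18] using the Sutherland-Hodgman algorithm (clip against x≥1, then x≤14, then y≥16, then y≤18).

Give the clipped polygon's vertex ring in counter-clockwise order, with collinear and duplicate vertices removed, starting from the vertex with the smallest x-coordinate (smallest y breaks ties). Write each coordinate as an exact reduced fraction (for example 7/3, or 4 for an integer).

Clipped polygon: [(32/5,16) (14,16) (14,18) (54/5,18)]

1. After x ≥ 1: [(2,3) (17,8) (20,13) (19,19) (13,19) (2,14)]
2. After x ≤ 14: [(2,3) (14,7) (14,19) (13,19) (2,14)]
3. After y ≥ 16: [(14,16) (14,19) (13,19) (32/5,16)]
4. After y ≤ 18: [(14,16) (14,18) (54/5,18) (32/5,16)]
5. Canonical ring: [(32/5,16) (14,16) (14,18) (54/5,18)]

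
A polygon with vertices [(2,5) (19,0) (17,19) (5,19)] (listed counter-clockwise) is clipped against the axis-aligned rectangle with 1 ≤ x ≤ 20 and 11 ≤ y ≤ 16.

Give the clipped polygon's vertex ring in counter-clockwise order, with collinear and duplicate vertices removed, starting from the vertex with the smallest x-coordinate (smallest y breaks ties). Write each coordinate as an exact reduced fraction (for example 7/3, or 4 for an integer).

Clipped polygon: [(23/7,11) (339/19,11) (329/19,16) (61/14,16)]

1. After x ≥ 1: [(2,5) (19,0) (17,19) (5,19)]
2. After x ≤ 20: [(2,5) (19,0) (17,19) (5,19)]
3. After y ≥ 11: [(23/7,11) (339/19,11) (17,19) (5,19)]
4. After y ≤ 16: [(61/14,16) (23/7,11) (339/19,11) (329/19,16)]
5. Canonical ring: [(23/7,11) (339/19,11) (329/19,16) (61/14,16)]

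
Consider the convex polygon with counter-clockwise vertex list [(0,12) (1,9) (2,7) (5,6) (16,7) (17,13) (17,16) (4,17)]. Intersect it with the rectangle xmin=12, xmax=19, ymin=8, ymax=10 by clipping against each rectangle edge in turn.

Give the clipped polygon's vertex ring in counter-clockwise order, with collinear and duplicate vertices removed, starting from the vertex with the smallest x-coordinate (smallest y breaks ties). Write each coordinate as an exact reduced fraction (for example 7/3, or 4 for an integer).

Clipped polygon: [(12,8) (97/6,8) (33/2,10) (12,10)]

1. After x ≥ 12: [(12,73/11) (16,7) (17,13) (17,16) (12,213/13)]
2. After x ≤ 19: [(12,73/11) (16,7) (17,13) (17,16) (12,213/13)]
3. After y ≥ 8: [(12,8) (97/6,8) (17,13) (17,16) (12,213/13)]
4. After y ≤ 10: [(12,10) (12,8) (97/6,8) (33/2,10)]
5. Canonical ring: [(12,8) (97/6,8) (33/2,10) (12,10)]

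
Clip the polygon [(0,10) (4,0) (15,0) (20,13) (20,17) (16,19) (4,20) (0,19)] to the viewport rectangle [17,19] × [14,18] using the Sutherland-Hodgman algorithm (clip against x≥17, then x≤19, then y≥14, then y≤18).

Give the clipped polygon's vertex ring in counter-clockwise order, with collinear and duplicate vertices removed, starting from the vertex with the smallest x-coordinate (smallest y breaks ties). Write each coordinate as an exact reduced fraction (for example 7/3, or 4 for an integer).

Clipped polygon: [(17,14) (19,14) (19,35/2) (18,18) (17,18)]

1. After x ≥ 17: [(17,26/5) (20,13) (20,17) (17,37/2)]
2. After x ≤ 19: [(17,26/5) (19,52/5) (19,35/2) (17,37/2)]
3. After y ≥ 14: [(17,14) (19,14) (19,35/2) (17,37/2)]
4. After y ≤ 18: [(17,18) (17,14) (19,14) (19,35/2) (18,18)]
5. Canonical ring: [(17,14) (19,14) (19,35/2) (18,18) (17,18)]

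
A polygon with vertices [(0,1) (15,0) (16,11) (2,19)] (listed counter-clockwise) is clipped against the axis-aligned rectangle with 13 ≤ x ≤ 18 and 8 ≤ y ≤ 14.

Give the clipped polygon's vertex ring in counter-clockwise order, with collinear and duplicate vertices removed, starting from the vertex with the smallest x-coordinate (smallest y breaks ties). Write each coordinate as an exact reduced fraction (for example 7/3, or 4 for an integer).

1. After x ≥ 13: [(13,2/15) (15,0) (16,11) (13,89/7)]
2. After x ≤ 18: [(13,2/15) (15,0) (16,11) (13,89/7)]
3. After y ≥ 8: [(13,8) (173/11,8) (16,11) (13,89/7)]
4. After y ≤ 14: [(13,8) (173/11,8) (16,11) (13,89/7)]
5. Canonical ring: [(13,8) (173/11,8) (16,11) (13,89/7)]

Clipped polygon: [(13,8) (173/11,8) (16,11) (13,89/7)]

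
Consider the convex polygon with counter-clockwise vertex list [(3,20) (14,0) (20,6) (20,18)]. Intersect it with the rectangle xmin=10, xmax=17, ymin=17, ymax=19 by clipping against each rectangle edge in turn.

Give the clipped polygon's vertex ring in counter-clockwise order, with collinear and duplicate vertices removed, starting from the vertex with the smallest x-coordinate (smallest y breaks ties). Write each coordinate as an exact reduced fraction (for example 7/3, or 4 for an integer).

Clipped polygon: [(10,17) (17,17) (17,312/17) (23/2,19) (10,19)]

1. After x ≥ 10: [(10,326/17) (10,80/11) (14,0) (20,6) (20,18)]
2. After x ≤ 17: [(17,312/17) (10,326/17) (10,80/11) (14,0) (17,3)]
3. After y ≥ 17: [(17,17) (17,312/17) (10,326/17) (10,17)]
4. After y ≤ 19: [(17,17) (17,312/17) (23/2,19) (10,19) (10,17)]
5. Canonical ring: [(10,17) (17,17) (17,312/17) (23/2,19) (10,19)]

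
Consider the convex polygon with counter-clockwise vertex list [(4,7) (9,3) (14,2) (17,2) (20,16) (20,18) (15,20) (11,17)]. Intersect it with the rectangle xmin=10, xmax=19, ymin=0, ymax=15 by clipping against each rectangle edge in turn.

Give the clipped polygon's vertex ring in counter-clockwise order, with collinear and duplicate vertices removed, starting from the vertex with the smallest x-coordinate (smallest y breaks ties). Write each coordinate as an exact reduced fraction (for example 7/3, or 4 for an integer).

Clipped polygon: [(10,14/5) (14,2) (17,2) (19,34/3) (19,15) (10,15)]

1. After x ≥ 10: [(10,109/7) (10,14/5) (14,2) (17,2) (20,16) (20,18) (15,20) (11,17)]
2. After x ≤ 19: [(10,109/7) (10,14/5) (14,2) (17,2) (19,34/3) (19,92/5) (15,20) (11,17)]
3. After y ≥ 0: [(10,109/7) (10,14/5) (14,2) (17,2) (19,34/3) (19,92/5) (15,20) (11,17)]
4. After y ≤ 15: [(10,15) (10,14/5) (14,2) (17,2) (19,34/3) (19,15)]
5. Canonical ring: [(10,14/5) (14,2) (17,2) (19,34/3) (19,15) (10,15)]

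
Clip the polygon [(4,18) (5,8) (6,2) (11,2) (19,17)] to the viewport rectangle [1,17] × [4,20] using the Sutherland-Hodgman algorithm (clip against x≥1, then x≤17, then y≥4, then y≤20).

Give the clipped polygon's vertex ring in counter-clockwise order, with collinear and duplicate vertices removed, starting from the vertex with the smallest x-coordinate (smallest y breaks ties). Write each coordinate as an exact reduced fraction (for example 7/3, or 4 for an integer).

Clipped polygon: [(4,18) (5,8) (17/3,4) (181/15,4) (17,53/4) (17,257/15)]

1. After x ≥ 1: [(4,18) (5,8) (6,2) (11,2) (19,17)]
2. After x ≤ 17: [(17,257/15) (4,18) (5,8) (6,2) (11,2) (17,53/4)]
3. After y ≥ 4: [(17,257/15) (4,18) (5,8) (17/3,4) (181/15,4) (17,53/4)]
4. After y ≤ 20: [(17,257/15) (4,18) (5,8) (17/3,4) (181/15,4) (17,53/4)]
5. Canonical ring: [(4,18) (5,8) (17/3,4) (181/15,4) (17,53/4) (17,257/15)]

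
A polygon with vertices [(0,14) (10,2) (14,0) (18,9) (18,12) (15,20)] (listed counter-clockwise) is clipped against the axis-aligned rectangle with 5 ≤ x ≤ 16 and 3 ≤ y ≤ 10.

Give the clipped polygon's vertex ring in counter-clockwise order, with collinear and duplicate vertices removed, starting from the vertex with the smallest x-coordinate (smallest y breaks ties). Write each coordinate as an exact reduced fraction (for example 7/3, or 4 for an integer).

1. After x ≥ 5: [(5,16) (5,8) (10,2) (14,0) (18,9) (18,12) (15,20)]
2. After x ≤ 16: [(5,16) (5,8) (10,2) (14,0) (16,9/2) (16,52/3) (15,20)]
3. After y ≥ 3: [(5,16) (5,8) (55/6,3) (46/3,3) (16,9/2) (16,52/3) (15,20)]
4. After y ≤ 10: [(5,10) (5,8) (55/6,3) (46/3,3) (16,9/2) (16,10)]
5. Canonical ring: [(5,8) (55/6,3) (46/3,3) (16,9/2) (16,10) (5,10)]

Clipped polygon: [(5,8) (55/6,3) (46/3,3) (16,9/2) (16,10) (5,10)]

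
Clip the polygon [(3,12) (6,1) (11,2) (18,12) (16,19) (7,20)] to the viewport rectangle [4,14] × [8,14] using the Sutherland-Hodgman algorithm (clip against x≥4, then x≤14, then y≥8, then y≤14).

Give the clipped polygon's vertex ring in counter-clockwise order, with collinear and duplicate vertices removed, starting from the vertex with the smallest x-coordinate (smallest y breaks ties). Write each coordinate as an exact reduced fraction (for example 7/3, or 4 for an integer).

Clipped polygon: [(4,25/3) (45/11,8) (14,8) (14,14) (4,14)]

1. After x ≥ 4: [(4,14) (4,25/3) (6,1) (11,2) (18,12) (16,19) (7,20)]
2. After x ≤ 14: [(4,14) (4,25/3) (6,1) (11,2) (14,44/7) (14,173/9) (7,20)]
3. After y ≥ 8: [(4,14) (4,25/3) (45/11,8) (14,8) (14,173/9) (7,20)]
4. After y ≤ 14: [(4,14) (4,14) (4,25/3) (45/11,8) (14,8) (14,14)]
5. Canonical ring: [(4,25/3) (45/11,8) (14,8) (14,14) (4,14)]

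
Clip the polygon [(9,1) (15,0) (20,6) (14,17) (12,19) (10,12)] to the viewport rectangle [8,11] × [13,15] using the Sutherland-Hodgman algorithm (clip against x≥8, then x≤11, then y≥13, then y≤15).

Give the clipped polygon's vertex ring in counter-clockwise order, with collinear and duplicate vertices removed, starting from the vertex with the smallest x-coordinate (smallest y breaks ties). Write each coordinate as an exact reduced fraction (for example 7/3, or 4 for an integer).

Clipped polygon: [(72/7,13) (11,13) (11,15) (76/7,15)]

1. After x ≥ 8: [(9,1) (15,0) (20,6) (14,17) (12,19) (10,12)]
2. After x ≤ 11: [(9,1) (11,2/3) (11,31/2) (10,12)]
3. After y ≥ 13: [(11,13) (11,31/2) (72/7,13)]
4. After y ≤ 15: [(11,13) (11,15) (76/7,15) (72/7,13)]
5. Canonical ring: [(72/7,13) (11,13) (11,15) (76/7,15)]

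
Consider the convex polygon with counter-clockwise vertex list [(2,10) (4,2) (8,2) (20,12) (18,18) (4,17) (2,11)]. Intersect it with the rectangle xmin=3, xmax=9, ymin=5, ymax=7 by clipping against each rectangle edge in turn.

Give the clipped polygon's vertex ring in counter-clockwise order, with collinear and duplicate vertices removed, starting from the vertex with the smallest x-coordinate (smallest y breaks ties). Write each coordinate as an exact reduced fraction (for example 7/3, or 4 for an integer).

Clipped polygon: [(3,6) (13/4,5) (9,5) (9,7) (3,7)]

1. After x ≥ 3: [(3,6) (4,2) (8,2) (20,12) (18,18) (4,17) (3,14)]
2. After x ≤ 9: [(3,6) (4,2) (8,2) (9,17/6) (9,243/14) (4,17) (3,14)]
3. After y ≥ 5: [(3,6) (13/4,5) (9,5) (9,243/14) (4,17) (3,14)]
4. After y ≤ 7: [(3,7) (3,6) (13/4,5) (9,5) (9,7)]
5. Canonical ring: [(3,6) (13/4,5) (9,5) (9,7) (3,7)]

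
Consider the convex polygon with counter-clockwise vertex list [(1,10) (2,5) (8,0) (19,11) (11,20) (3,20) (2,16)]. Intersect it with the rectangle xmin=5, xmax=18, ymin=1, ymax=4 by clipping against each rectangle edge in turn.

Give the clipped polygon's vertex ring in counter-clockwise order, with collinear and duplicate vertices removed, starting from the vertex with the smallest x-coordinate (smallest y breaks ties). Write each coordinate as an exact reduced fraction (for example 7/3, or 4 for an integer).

Clipped polygon: [(5,5/2) (34/5,1) (9,1) (12,4) (5,4)]

1. After x ≥ 5: [(5,5/2) (8,0) (19,11) (11,20) (5,20)]
2. After x ≤ 18: [(5,5/2) (8,0) (18,10) (18,97/8) (11,20) (5,20)]
3. After y ≥ 1: [(5,5/2) (34/5,1) (9,1) (18,10) (18,97/8) (11,20) (5,20)]
4. After y ≤ 4: [(5,4) (5,5/2) (34/5,1) (9,1) (12,4)]
5. Canonical ring: [(5,5/2) (34/5,1) (9,1) (12,4) (5,4)]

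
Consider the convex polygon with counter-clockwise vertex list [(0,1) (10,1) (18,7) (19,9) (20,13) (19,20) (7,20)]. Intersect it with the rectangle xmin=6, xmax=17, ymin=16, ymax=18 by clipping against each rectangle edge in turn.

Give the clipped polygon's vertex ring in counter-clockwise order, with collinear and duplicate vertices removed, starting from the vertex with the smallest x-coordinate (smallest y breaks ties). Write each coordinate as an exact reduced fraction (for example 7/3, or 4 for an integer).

1. After x ≥ 6: [(6,121/7) (6,1) (10,1) (18,7) (19,9) (20,13) (19,20) (7,20)]
2. After x ≤ 17: [(6,121/7) (6,1) (10,1) (17,25/4) (17,20) (7,20)]
3. After y ≥ 16: [(6,121/7) (6,16) (17,16) (17,20) (7,20)]
4. After y ≤ 18: [(119/19,18) (6,121/7) (6,16) (17,16) (17,18)]
5. Canonical ring: [(6,16) (17,16) (17,18) (119/19,18) (6,121/7)]

Clipped polygon: [(6,16) (17,16) (17,18) (119/19,18) (6,121/7)]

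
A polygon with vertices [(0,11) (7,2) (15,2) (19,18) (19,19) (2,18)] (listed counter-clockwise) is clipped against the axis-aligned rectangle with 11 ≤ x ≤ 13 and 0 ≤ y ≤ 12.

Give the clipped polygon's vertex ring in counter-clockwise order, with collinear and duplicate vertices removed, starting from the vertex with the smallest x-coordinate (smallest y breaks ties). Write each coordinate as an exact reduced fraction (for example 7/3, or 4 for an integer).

1. After x ≥ 11: [(11,2) (15,2) (19,18) (19,19) (11,315/17)]
2. After x ≤ 13: [(11,2) (13,2) (13,317/17) (11,315/17)]
3. After y ≥ 0: [(11,2) (13,2) (13,317/17) (11,315/17)]
4. After y ≤ 12: [(11,12) (11,2) (13,2) (13,12)]
5. Canonical ring: [(11,2) (13,2) (13,12) (11,12)]

Clipped polygon: [(11,2) (13,2) (13,12) (11,12)]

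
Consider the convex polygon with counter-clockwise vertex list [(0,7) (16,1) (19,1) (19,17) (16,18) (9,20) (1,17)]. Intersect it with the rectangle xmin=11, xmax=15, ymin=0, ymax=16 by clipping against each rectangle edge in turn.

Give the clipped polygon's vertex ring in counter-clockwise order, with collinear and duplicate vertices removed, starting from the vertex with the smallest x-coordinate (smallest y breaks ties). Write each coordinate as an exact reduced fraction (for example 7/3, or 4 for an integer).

Clipped polygon: [(11,23/8) (15,11/8) (15,16) (11,16)]

1. After x ≥ 11: [(11,23/8) (16,1) (19,1) (19,17) (16,18) (11,136/7)]
2. After x ≤ 15: [(11,23/8) (15,11/8) (15,128/7) (11,136/7)]
3. After y ≥ 0: [(11,23/8) (15,11/8) (15,128/7) (11,136/7)]
4. After y ≤ 16: [(11,16) (11,23/8) (15,11/8) (15,16)]
5. Canonical ring: [(11,23/8) (15,11/8) (15,16) (11,16)]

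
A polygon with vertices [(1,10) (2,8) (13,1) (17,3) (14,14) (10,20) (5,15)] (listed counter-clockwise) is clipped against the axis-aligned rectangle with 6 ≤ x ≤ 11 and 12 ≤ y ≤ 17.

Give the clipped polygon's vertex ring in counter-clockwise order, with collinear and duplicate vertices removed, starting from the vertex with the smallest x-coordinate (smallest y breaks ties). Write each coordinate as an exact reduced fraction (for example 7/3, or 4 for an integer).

1. After x ≥ 6: [(6,60/11) (13,1) (17,3) (14,14) (10,20) (6,16)]
2. After x ≤ 11: [(6,60/11) (11,25/11) (11,37/2) (10,20) (6,16)]
3. After y ≥ 12: [(6,12) (11,12) (11,37/2) (10,20) (6,16)]
4. After y ≤ 17: [(6,12) (11,12) (11,17) (7,17) (6,16)]
5. Canonical ring: [(6,12) (11,12) (11,17) (7,17) (6,16)]

Clipped polygon: [(6,12) (11,12) (11,17) (7,17) (6,16)]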